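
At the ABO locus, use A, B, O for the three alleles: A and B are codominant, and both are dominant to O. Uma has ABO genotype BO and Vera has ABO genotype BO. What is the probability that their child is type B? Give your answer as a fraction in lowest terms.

ABO cross BO × BO → offspring phenotypes: 1/4 O, 3/4 B.
So P(type B) = 3/4.

3/4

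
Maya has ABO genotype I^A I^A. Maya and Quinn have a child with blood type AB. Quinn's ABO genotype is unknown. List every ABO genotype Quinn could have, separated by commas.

I^A I^B, I^B I^B, I^B i

For each candidate genotype of Quinn, check whether crossing it with I^A I^A can produce every observed child phenotype.
  I^A I^A → possible child types {A} ✗
  I^A I^B → possible child types {A, AB} ✓
  I^A i → possible child types {A} ✗
  I^B I^B → possible child types {AB} ✓
  I^B i → possible child types {A, AB} ✓
  i i → possible child types {A} ✗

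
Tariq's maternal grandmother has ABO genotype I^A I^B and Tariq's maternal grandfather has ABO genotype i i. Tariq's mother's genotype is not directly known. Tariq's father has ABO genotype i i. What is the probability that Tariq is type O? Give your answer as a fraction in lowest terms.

Tariq's mother's ABO genotype from I^A I^B × i i: 1/2 I^A i, 1/2 I^B i.
Crossing each possibility with the father i i and summing P(type O): 1/2·1/2 + 1/2·1/2 = 1/2.

1/2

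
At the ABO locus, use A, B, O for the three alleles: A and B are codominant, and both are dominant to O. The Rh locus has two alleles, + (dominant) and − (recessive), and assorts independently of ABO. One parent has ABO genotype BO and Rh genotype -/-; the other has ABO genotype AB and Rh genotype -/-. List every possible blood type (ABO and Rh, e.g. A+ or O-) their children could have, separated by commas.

A-, B-, AB-

Gametes from BO × AB give offspring ABO genotypes AB, AO, BB, BO, i.e. phenotypes A, B, AB.
Rh cross -/- × -/- → phenotypes Rh-.
Combining independently: A-, B-, AB-.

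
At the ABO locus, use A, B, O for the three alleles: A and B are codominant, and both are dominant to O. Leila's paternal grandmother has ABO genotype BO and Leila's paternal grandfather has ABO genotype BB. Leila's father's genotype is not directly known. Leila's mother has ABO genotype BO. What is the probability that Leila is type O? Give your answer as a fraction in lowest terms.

Leila's father's ABO genotype from BO × BB: 1/2 BB, 1/2 BO.
Crossing each possibility with the mother BO and summing P(type O): 1/2·0 + 1/2·1/4 = 1/8.

1/8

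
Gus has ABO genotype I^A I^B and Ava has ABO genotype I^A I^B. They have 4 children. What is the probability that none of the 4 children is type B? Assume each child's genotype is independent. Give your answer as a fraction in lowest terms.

81/256

ABO cross I^A I^B × I^A I^B → 1/4 A, 1/4 B, 1/2 AB.
So P(type B) = 1/4 per child.
P(not type B) = 3/4 for one child; (3/4)^4 = 81/256.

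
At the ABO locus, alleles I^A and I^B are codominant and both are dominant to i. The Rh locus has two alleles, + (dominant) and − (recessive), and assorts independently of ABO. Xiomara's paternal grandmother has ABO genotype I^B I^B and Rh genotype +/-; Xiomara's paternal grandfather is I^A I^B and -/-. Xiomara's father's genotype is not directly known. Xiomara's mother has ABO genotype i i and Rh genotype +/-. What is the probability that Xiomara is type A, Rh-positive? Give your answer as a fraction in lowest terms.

5/32

Xiomara's father's ABO genotype from I^B I^B × I^A I^B: 1/2 I^A I^B, 1/2 I^B I^B.
Crossing each possibility with the mother i i and summing P(type A): 1/2·1/2 + 1/2·0 = 1/4.
Similarly for Rh via the father's Rh distribution: P(Rh+) = 5/8.
Independent loci: 1/4 × 5/8 = 5/32.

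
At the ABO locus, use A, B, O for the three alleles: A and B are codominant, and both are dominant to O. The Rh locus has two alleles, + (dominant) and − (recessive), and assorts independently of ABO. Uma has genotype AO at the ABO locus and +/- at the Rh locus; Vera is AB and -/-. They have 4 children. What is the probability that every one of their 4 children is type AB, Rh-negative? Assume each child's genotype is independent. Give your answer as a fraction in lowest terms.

ABO cross AO × AB → 1/2 A, 1/4 B, 1/4 AB.
Rh cross +/- × -/- → 1/2 Rh+, 1/2 Rh-; so P(type AB, Rh-negative) = 1/4 × 1/2 = 1/8 per child.
All 4 independent: (1/8)^4 = 1/4096.

1/4096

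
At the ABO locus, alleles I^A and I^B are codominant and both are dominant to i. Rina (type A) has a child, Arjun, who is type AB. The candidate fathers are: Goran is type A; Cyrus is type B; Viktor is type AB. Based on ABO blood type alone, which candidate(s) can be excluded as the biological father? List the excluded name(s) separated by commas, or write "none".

Goran

A candidate is excluded only if no genotype consistent with his phenotype could produce a type AB child with a type A mother.
Goran (type A): no genotype consistent with that phenotype can produce a type-AB child with a type-A mother.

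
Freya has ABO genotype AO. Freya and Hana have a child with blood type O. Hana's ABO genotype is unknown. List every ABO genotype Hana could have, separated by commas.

For each candidate genotype of Hana, check whether crossing it with AO can produce every observed child phenotype.
  AA → possible child types {A} ✗
  AB → possible child types {A, B, AB} ✗
  AO → possible child types {O, A} ✓
  BB → possible child types {B, AB} ✗
  BO → possible child types {O, A, B, AB} ✓
  OO → possible child types {O, A} ✓

AO, BO, OO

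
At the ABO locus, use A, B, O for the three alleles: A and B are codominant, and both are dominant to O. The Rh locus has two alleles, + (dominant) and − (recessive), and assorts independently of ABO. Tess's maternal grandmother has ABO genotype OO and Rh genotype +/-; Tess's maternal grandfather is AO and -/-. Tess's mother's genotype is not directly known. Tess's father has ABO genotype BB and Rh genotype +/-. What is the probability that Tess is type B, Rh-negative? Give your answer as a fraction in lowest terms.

9/32

Tess's mother's ABO genotype from OO × AO: 1/2 AO, 1/2 OO.
Crossing each possibility with the father BB and summing P(type B): 1/2·1/2 + 1/2·1 = 3/4.
Similarly for Rh via the mother's Rh distribution: P(Rh-) = 3/8.
Independent loci: 3/4 × 3/8 = 9/32.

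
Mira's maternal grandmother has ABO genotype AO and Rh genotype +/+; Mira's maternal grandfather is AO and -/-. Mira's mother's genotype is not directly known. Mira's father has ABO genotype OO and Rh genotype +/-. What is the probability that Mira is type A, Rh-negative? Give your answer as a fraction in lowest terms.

1/8

Mira's mother's ABO genotype from AO × AO: 1/4 AA, 1/2 AO, 1/4 OO.
Crossing each possibility with the father OO and summing P(type A): 1/4·1 + 1/2·1/2 + 1/4·0 = 1/2.
Similarly for Rh via the mother's Rh distribution: P(Rh-) = 1/4.
Independent loci: 1/2 × 1/4 = 1/8.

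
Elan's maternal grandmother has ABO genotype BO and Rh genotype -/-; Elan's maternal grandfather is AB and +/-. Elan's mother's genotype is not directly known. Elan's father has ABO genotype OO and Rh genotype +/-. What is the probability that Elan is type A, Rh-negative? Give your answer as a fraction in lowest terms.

3/32

Elan's mother's ABO genotype from BO × AB: 1/4 AB, 1/4 AO, 1/4 BB, 1/4 BO.
Crossing each possibility with the father OO and summing P(type A): 1/4·1/2 + 1/4·1/2 + 1/4·0 + 1/4·0 = 1/4.
Similarly for Rh via the mother's Rh distribution: P(Rh-) = 3/8.
Independent loci: 1/4 × 3/8 = 3/32.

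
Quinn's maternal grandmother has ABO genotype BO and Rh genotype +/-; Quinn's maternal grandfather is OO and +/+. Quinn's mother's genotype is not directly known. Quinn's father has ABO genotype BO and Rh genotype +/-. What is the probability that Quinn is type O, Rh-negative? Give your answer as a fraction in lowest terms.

Quinn's mother's ABO genotype from BO × OO: 1/2 BO, 1/2 OO.
Crossing each possibility with the father BO and summing P(type O): 1/2·1/4 + 1/2·1/2 = 3/8.
Similarly for Rh via the mother's Rh distribution: P(Rh-) = 1/8.
Independent loci: 3/8 × 1/8 = 3/64.

3/64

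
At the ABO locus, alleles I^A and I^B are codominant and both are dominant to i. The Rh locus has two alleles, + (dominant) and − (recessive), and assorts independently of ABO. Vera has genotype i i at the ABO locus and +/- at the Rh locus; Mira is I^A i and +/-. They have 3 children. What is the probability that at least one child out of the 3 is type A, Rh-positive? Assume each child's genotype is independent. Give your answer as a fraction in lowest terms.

387/512

ABO cross i i × I^A i → 1/2 O, 1/2 A.
Rh cross +/- × +/- → 3/4 Rh+, 1/4 Rh-; so P(type A, Rh-positive) = 1/2 × 3/4 = 3/8 per child.
P(none) = (5/8)^3 = 125/512; P(at least one) = 1 − 125/512 = 387/512.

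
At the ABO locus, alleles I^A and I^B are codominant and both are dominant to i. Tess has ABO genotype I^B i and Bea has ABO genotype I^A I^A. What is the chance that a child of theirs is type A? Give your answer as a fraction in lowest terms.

1/2

ABO cross I^B i × I^A I^A → offspring phenotypes: 1/2 A, 1/2 AB.
So P(type A) = 1/2.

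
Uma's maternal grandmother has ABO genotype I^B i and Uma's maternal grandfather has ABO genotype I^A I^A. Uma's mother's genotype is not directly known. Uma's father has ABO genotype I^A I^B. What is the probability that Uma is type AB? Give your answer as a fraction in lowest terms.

3/8

Uma's mother's ABO genotype from I^B i × I^A I^A: 1/2 I^A I^B, 1/2 I^A i.
Crossing each possibility with the father I^A I^B and summing P(type AB): 1/2·1/2 + 1/2·1/4 = 3/8.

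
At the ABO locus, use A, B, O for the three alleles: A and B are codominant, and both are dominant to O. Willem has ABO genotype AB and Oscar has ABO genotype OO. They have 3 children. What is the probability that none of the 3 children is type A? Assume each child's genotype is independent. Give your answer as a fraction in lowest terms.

1/8

ABO cross AB × OO → 1/2 A, 1/2 B.
So P(type A) = 1/2 per child.
P(not type A) = 1/2 for one child; (1/2)^3 = 1/8.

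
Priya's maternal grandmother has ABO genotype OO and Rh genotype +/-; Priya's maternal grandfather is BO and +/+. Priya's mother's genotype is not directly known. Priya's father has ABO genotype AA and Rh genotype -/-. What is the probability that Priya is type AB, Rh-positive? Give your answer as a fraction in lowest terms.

Priya's mother's ABO genotype from OO × BO: 1/2 BO, 1/2 OO.
Crossing each possibility with the father AA and summing P(type AB): 1/2·1/2 + 1/2·0 = 1/4.
Similarly for Rh via the mother's Rh distribution: P(Rh+) = 3/4.
Independent loci: 1/4 × 3/4 = 3/16.

3/16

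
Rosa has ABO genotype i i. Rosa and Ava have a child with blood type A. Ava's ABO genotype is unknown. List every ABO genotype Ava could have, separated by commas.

I^A I^A, I^A I^B, I^A i

For each candidate genotype of Ava, check whether crossing it with i i can produce every observed child phenotype.
  I^A I^A → possible child types {A} ✓
  I^A I^B → possible child types {A, B} ✓
  I^A i → possible child types {O, A} ✓
  I^B I^B → possible child types {B} ✗
  I^B i → possible child types {O, B} ✗
  i i → possible child types {O} ✗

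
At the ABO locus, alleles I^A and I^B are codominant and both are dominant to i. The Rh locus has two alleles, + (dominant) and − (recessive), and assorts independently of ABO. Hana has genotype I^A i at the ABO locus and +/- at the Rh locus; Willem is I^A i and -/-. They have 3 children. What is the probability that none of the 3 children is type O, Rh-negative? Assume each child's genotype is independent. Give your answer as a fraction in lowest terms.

ABO cross I^A i × I^A i → 1/4 O, 3/4 A.
Rh cross +/- × -/- → 1/2 Rh+, 1/2 Rh-; so P(type O, Rh-negative) = 1/4 × 1/2 = 1/8 per child.
P(not type O, Rh-negative) = 7/8 for one child; (7/8)^3 = 343/512.

343/512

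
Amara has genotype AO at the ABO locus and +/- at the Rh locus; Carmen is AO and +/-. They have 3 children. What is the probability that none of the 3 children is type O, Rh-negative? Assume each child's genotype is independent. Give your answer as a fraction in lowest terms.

3375/4096

ABO cross AO × AO → 1/4 O, 3/4 A.
Rh cross +/- × +/- → 3/4 Rh+, 1/4 Rh-; so P(type O, Rh-negative) = 1/4 × 1/4 = 1/16 per child.
P(not type O, Rh-negative) = 15/16 for one child; (15/16)^3 = 3375/4096.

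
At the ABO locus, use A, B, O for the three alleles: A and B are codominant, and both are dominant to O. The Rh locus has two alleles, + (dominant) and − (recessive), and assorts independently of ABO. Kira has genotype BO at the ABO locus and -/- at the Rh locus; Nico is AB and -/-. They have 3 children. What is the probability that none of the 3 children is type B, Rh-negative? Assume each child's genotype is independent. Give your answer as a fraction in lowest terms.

ABO cross BO × AB → 1/4 A, 1/2 B, 1/4 AB.
Rh cross -/- × -/- → 1 Rh-; so P(type B, Rh-negative) = 1/2 × 1 = 1/2 per child.
P(not type B, Rh-negative) = 1/2 for one child; (1/2)^3 = 1/8.

1/8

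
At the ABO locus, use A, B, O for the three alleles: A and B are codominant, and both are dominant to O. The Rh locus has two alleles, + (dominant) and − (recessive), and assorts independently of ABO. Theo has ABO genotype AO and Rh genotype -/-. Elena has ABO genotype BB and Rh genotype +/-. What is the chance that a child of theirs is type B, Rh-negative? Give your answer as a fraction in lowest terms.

1/4

ABO cross AO × BB → offspring phenotypes: 1/2 B, 1/2 AB.
Rh cross -/- × +/- → 1/2 Rh+, 1/2 Rh-.
Independent loci: P(type B, Rh-negative) = 1/2 × 1/2 = 1/4.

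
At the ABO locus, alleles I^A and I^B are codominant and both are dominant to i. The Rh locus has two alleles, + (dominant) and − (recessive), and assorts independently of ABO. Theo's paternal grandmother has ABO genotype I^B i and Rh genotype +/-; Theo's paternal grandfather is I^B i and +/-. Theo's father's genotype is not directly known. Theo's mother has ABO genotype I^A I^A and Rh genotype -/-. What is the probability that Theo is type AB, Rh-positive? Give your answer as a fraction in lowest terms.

1/4

Theo's father's ABO genotype from I^B i × I^B i: 1/4 I^B I^B, 1/2 I^B i, 1/4 i i.
Crossing each possibility with the mother I^A I^A and summing P(type AB): 1/4·1 + 1/2·1/2 + 1/4·0 = 1/2.
Similarly for Rh via the father's Rh distribution: P(Rh+) = 1/2.
Independent loci: 1/2 × 1/2 = 1/4.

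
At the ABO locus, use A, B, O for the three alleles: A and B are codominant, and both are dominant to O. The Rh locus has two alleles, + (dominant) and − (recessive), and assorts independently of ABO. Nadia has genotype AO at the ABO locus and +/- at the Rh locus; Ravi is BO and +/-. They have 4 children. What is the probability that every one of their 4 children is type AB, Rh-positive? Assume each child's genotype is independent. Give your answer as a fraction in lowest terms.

ABO cross AO × BO → 1/4 O, 1/4 A, 1/4 B, 1/4 AB.
Rh cross +/- × +/- → 3/4 Rh+, 1/4 Rh-; so P(type AB, Rh-positive) = 1/4 × 3/4 = 3/16 per child.
All 4 independent: (3/16)^4 = 81/65536.

81/65536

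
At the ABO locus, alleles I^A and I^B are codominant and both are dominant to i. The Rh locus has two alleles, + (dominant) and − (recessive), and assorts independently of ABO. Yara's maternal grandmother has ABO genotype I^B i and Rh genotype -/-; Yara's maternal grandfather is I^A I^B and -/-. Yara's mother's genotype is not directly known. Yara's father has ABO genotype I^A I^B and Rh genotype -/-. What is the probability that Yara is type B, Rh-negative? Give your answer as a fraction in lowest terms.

Yara's mother's ABO genotype from I^B i × I^A I^B: 1/4 I^A I^B, 1/4 I^A i, 1/4 I^B I^B, 1/4 I^B i.
Crossing each possibility with the father I^A I^B and summing P(type B): 1/4·1/4 + 1/4·1/4 + 1/4·1/2 + 1/4·1/2 = 3/8.
Similarly for Rh via the mother's Rh distribution: P(Rh-) = 1.
Independent loci: 3/8 × 1 = 3/8.

3/8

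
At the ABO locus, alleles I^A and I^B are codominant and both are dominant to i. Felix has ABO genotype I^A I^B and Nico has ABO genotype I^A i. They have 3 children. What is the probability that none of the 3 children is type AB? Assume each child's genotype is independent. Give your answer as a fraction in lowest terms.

ABO cross I^A I^B × I^A i → 1/2 A, 1/4 B, 1/4 AB.
So P(type AB) = 1/4 per child.
P(not type AB) = 3/4 for one child; (3/4)^3 = 27/64.

27/64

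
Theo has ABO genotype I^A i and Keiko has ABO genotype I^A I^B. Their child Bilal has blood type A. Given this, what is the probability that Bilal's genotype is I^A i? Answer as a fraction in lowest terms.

1/2

Cross I^A i × I^A I^B → 1/4 I^A I^A, 1/4 I^A I^B, 1/4 I^A i, 1/4 I^B i.
Type-A genotypes among offspring: I^A I^A (1/4), I^A i (1/4); total 1/2.
P(I^A i | type A) = (1/4) / (1/2) = 1/2.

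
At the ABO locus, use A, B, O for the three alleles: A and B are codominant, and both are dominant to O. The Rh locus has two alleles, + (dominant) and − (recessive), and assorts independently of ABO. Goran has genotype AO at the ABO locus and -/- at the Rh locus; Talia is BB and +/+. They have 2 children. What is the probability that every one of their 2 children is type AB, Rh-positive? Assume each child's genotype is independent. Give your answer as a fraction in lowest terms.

ABO cross AO × BB → 1/2 B, 1/2 AB.
Rh cross -/- × +/+ → 1 Rh+; so P(type AB, Rh-positive) = 1/2 × 1 = 1/2 per child.
All 2 independent: (1/2)^2 = 1/4.

1/4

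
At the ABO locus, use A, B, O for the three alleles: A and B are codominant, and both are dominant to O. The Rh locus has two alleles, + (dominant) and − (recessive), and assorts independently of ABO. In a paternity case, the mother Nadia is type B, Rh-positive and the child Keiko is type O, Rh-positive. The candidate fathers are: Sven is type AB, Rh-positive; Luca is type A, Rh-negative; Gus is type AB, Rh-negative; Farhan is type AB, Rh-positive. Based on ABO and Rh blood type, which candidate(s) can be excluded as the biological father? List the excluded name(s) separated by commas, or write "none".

Sven, Gus, Farhan

A candidate is excluded only if no genotype consistent with his phenotype could produce a type O, Rh-positive child with a type B, Rh-positive mother.
Sven (type AB, Rh+): no genotype consistent with that phenotype can produce a type-O Rh+ child with a type-B mother.
Gus (type AB, Rh-): no genotype consistent with that phenotype can produce a type-O Rh+ child with a type-B mother.
Farhan (type AB, Rh+): no genotype consistent with that phenotype can produce a type-O Rh+ child with a type-B mother.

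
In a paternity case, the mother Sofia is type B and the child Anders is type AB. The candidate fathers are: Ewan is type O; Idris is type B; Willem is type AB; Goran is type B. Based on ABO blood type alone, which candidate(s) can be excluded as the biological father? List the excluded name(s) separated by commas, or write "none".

Ewan, Idris, Goran

A candidate is excluded only if no genotype consistent with his phenotype could produce a type AB child with a type B mother.
Ewan (type O): no genotype consistent with that phenotype can produce a type-AB child with a type-B mother.
Idris (type B): no genotype consistent with that phenotype can produce a type-AB child with a type-B mother.
Goran (type B): no genotype consistent with that phenotype can produce a type-AB child with a type-B mother.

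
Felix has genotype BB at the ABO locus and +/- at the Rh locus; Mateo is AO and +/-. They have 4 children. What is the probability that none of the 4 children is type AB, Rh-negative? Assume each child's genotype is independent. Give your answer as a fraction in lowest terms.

ABO cross BB × AO → 1/2 B, 1/2 AB.
Rh cross +/- × +/- → 3/4 Rh+, 1/4 Rh-; so P(type AB, Rh-negative) = 1/2 × 1/4 = 1/8 per child.
P(not type AB, Rh-negative) = 7/8 for one child; (7/8)^4 = 2401/4096.

2401/4096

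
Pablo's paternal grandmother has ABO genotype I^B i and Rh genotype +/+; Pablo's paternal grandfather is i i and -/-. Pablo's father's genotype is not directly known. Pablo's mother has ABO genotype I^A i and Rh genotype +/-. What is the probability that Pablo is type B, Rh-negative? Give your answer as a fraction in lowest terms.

Pablo's father's ABO genotype from I^B i × i i: 1/2 I^B i, 1/2 i i.
Crossing each possibility with the mother I^A i and summing P(type B): 1/2·1/4 + 1/2·0 = 1/8.
Similarly for Rh via the father's Rh distribution: P(Rh-) = 1/4.
Independent loci: 1/8 × 1/4 = 1/32.

1/32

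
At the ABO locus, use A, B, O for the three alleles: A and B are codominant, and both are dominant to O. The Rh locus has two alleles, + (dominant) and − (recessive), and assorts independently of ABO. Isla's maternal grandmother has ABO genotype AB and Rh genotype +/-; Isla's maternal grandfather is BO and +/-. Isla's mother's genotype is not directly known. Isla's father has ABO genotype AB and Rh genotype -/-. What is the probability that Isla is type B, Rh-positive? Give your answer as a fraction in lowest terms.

3/16

Isla's mother's ABO genotype from AB × BO: 1/4 AB, 1/4 AO, 1/4 BB, 1/4 BO.
Crossing each possibility with the father AB and summing P(type B): 1/4·1/4 + 1/4·1/4 + 1/4·1/2 + 1/4·1/2 = 3/8.
Similarly for Rh via the mother's Rh distribution: P(Rh+) = 1/2.
Independent loci: 3/8 × 1/2 = 3/16.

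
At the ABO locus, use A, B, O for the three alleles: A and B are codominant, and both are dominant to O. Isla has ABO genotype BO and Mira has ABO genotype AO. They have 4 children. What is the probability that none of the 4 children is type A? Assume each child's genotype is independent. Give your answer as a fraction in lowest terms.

ABO cross BO × AO → 1/4 O, 1/4 A, 1/4 B, 1/4 AB.
So P(type A) = 1/4 per child.
P(not type A) = 3/4 for one child; (3/4)^4 = 81/256.

81/256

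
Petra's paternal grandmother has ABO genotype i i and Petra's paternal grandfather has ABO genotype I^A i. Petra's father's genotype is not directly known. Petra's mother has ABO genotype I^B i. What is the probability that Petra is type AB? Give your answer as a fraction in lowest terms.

1/8

Petra's father's ABO genotype from i i × I^A i: 1/2 I^A i, 1/2 i i.
Crossing each possibility with the mother I^B i and summing P(type AB): 1/2·1/4 + 1/2·0 = 1/8.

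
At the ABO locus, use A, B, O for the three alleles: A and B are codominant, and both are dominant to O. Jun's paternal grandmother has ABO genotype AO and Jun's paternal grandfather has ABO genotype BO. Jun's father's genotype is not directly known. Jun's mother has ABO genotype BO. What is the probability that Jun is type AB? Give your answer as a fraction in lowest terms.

Jun's father's ABO genotype from AO × BO: 1/4 AB, 1/4 AO, 1/4 BO, 1/4 OO.
Crossing each possibility with the mother BO and summing P(type AB): 1/4·1/4 + 1/4·1/4 + 1/4·0 + 1/4·0 = 1/8.

1/8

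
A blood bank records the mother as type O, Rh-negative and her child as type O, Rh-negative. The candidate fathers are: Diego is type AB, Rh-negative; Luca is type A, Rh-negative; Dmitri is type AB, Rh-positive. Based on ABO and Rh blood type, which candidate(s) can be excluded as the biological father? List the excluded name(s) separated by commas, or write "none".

A candidate is excluded only if no genotype consistent with his phenotype could produce a type O, Rh-negative child with a type O, Rh-negative mother.
Diego (type AB, Rh-): no genotype consistent with that phenotype can produce a type-O Rh- child with a type-O mother.
Dmitri (type AB, Rh+): no genotype consistent with that phenotype can produce a type-O Rh- child with a type-O mother.

Diego, Dmitri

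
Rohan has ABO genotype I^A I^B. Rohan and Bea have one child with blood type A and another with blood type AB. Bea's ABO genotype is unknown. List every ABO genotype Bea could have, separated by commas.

For each candidate genotype of Bea, check whether crossing it with I^A I^B can produce every observed child phenotype.
  I^A I^A → possible child types {A, AB} ✓
  I^A I^B → possible child types {A, B, AB} ✓
  I^A i → possible child types {A, B, AB} ✓
  I^B I^B → possible child types {B, AB} ✗
  I^B i → possible child types {A, B, AB} ✓
  i i → possible child types {A, B} ✗

I^A I^A, I^A I^B, I^A i, I^B i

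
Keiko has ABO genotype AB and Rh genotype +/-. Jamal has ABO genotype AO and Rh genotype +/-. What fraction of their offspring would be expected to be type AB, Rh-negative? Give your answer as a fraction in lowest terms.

1/16

ABO cross AB × AO → offspring phenotypes: 1/2 A, 1/4 B, 1/4 AB.
Rh cross +/- × +/- → 3/4 Rh+, 1/4 Rh-.
Independent loci: P(type AB, Rh-negative) = 1/4 × 1/4 = 1/16.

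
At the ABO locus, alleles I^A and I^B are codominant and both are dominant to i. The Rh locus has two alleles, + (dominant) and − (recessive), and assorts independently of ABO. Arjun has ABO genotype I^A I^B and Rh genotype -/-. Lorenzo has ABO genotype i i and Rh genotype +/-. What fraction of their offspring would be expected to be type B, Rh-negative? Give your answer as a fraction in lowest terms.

ABO cross I^A I^B × i i → offspring phenotypes: 1/2 A, 1/2 B.
Rh cross -/- × +/- → 1/2 Rh+, 1/2 Rh-.
Independent loci: P(type B, Rh-negative) = 1/2 × 1/2 = 1/4.

1/4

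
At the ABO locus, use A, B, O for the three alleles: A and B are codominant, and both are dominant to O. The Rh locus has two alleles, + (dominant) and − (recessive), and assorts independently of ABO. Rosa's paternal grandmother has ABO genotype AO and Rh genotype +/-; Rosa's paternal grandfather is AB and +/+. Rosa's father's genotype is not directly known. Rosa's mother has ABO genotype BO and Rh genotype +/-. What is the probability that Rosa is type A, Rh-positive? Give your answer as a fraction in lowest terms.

7/32

Rosa's father's ABO genotype from AO × AB: 1/4 AA, 1/4 AB, 1/4 AO, 1/4 BO.
Crossing each possibility with the mother BO and summing P(type A): 1/4·1/2 + 1/4·1/4 + 1/4·1/4 + 1/4·0 = 1/4.
Similarly for Rh via the father's Rh distribution: P(Rh+) = 7/8.
Independent loci: 1/4 × 7/8 = 7/32.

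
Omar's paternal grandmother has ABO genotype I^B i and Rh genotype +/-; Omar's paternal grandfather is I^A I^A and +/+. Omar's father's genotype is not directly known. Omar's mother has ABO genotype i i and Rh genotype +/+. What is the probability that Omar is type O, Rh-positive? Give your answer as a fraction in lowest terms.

1/4

Omar's father's ABO genotype from I^B i × I^A I^A: 1/2 I^A I^B, 1/2 I^A i.
Crossing each possibility with the mother i i and summing P(type O): 1/2·0 + 1/2·1/2 = 1/4.
Similarly for Rh via the father's Rh distribution: P(Rh+) = 1.
Independent loci: 1/4 × 1 = 1/4.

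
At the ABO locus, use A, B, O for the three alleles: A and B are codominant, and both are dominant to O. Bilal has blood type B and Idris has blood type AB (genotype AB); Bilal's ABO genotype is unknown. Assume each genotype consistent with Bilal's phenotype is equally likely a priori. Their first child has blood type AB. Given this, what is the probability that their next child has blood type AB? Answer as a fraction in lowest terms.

5/12

Possible genotypes: Bilal ∈ {BB, BO}; Idris ∈ {AB}.
Weight each parental genotype pair by prior × P(type-AB child):
  BB × AB: posterior weight 2/3; P(next child type AB) = 1/2.
  BO × AB: posterior weight 1/3; P(next child type AB) = 1/4.
Weighted sum = 5/12.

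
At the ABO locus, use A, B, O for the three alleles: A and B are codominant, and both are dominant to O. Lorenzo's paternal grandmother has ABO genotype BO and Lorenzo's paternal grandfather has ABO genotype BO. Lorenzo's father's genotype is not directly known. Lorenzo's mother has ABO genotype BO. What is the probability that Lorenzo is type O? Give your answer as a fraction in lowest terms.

Lorenzo's father's ABO genotype from BO × BO: 1/4 BB, 1/2 BO, 1/4 OO.
Crossing each possibility with the mother BO and summing P(type O): 1/4·0 + 1/2·1/4 + 1/4·1/2 = 1/4.

1/4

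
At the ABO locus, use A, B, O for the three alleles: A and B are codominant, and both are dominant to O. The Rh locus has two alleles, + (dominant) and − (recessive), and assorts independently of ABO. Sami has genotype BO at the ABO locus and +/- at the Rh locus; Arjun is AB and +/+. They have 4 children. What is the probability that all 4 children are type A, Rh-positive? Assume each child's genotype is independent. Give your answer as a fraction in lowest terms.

ABO cross BO × AB → 1/4 A, 1/2 B, 1/4 AB.
Rh cross +/- × +/+ → 1 Rh+; so P(type A, Rh-positive) = 1/4 × 1 = 1/4 per child.
All 4 independent: (1/4)^4 = 1/256.

1/256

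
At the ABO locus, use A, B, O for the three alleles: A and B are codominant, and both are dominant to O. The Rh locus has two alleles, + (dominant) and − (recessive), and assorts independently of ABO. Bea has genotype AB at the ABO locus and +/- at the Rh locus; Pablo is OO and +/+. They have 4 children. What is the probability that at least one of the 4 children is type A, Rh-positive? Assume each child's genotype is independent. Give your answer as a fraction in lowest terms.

15/16

ABO cross AB × OO → 1/2 A, 1/2 B.
Rh cross +/- × +/+ → 1 Rh+; so P(type A, Rh-positive) = 1/2 × 1 = 1/2 per child.
P(none) = (1/2)^4 = 1/16; P(at least one) = 1 − 1/16 = 15/16.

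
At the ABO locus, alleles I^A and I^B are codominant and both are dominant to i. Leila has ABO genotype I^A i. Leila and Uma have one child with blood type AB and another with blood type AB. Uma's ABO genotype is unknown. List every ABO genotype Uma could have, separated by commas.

I^A I^B, I^B I^B, I^B i

For each candidate genotype of Uma, check whether crossing it with I^A i can produce every observed child phenotype.
  I^A I^A → possible child types {A} ✗
  I^A I^B → possible child types {A, B, AB} ✓
  I^A i → possible child types {O, A} ✗
  I^B I^B → possible child types {B, AB} ✓
  I^B i → possible child types {O, A, B, AB} ✓
  i i → possible child types {O, A} ✗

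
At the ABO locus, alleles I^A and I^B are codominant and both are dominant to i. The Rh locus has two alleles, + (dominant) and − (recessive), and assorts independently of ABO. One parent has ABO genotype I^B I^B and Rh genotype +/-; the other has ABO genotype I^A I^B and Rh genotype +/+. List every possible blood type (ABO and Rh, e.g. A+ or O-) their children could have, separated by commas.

Gametes from I^B I^B × I^A I^B give offspring ABO genotypes I^A I^B, I^B I^B, i.e. phenotypes B, AB.
Rh cross +/- × +/+ → phenotypes Rh+.
Combining independently: B+, AB+.

B+, AB+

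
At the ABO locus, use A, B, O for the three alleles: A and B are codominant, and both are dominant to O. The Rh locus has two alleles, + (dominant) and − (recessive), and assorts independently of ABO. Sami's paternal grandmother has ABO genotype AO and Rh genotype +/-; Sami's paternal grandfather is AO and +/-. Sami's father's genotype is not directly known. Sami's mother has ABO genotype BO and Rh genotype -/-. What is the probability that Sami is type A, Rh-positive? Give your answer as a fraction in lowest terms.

Sami's father's ABO genotype from AO × AO: 1/4 AA, 1/2 AO, 1/4 OO.
Crossing each possibility with the mother BO and summing P(type A): 1/4·1/2 + 1/2·1/4 + 1/4·0 = 1/4.
Similarly for Rh via the father's Rh distribution: P(Rh+) = 1/2.
Independent loci: 1/4 × 1/2 = 1/8.

1/8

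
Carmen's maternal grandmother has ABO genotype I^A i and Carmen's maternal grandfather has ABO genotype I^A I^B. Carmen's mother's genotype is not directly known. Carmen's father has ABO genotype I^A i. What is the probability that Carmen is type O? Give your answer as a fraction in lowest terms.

Carmen's mother's ABO genotype from I^A i × I^A I^B: 1/4 I^A I^A, 1/4 I^A I^B, 1/4 I^A i, 1/4 I^B i.
Crossing each possibility with the father I^A i and summing P(type O): 1/4·0 + 1/4·0 + 1/4·1/4 + 1/4·1/4 = 1/8.

1/8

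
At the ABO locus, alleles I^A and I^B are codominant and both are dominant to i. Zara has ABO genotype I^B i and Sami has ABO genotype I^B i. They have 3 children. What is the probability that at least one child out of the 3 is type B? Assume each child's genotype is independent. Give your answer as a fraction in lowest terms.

63/64

ABO cross I^B i × I^B i → 1/4 O, 3/4 B.
So P(type B) = 3/4 per child.
P(none) = (1/4)^3 = 1/64; P(at least one) = 1 − 1/64 = 63/64.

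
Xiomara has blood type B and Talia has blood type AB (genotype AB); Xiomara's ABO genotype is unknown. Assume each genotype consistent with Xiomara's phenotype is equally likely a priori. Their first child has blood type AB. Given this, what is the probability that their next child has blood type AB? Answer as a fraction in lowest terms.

Possible genotypes: Xiomara ∈ {BB, BO}; Talia ∈ {AB}.
Weight each parental genotype pair by prior × P(type-AB child):
  BB × AB: posterior weight 2/3; P(next child type AB) = 1/2.
  BO × AB: posterior weight 1/3; P(next child type AB) = 1/4.
Weighted sum = 5/12.

5/12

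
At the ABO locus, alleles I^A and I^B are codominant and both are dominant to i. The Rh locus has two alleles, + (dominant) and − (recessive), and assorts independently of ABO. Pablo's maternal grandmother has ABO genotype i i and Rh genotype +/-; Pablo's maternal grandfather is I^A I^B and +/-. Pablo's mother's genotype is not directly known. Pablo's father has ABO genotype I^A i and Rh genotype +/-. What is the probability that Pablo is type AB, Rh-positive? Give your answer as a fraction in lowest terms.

3/32

Pablo's mother's ABO genotype from i i × I^A I^B: 1/2 I^A i, 1/2 I^B i.
Crossing each possibility with the father I^A i and summing P(type AB): 1/2·0 + 1/2·1/4 = 1/8.
Similarly for Rh via the mother's Rh distribution: P(Rh+) = 3/4.
Independent loci: 1/8 × 3/4 = 3/32.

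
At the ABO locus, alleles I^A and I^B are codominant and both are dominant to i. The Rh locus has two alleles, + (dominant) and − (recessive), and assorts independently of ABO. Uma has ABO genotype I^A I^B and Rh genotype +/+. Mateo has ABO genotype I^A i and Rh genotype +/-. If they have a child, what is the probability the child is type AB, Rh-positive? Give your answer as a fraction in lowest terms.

ABO cross I^A I^B × I^A i → offspring phenotypes: 1/2 A, 1/4 B, 1/4 AB.
Rh cross +/+ × +/- → 1 Rh+.
Independent loci: P(type AB, Rh-positive) = 1/4 × 1 = 1/4.

1/4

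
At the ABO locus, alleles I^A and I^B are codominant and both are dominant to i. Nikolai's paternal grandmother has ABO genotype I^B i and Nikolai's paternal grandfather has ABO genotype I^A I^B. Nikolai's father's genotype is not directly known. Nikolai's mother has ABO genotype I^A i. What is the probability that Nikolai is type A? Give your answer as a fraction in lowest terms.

3/8

Nikolai's father's ABO genotype from I^B i × I^A I^B: 1/4 I^A I^B, 1/4 I^A i, 1/4 I^B I^B, 1/4 I^B i.
Crossing each possibility with the mother I^A i and summing P(type A): 1/4·1/2 + 1/4·3/4 + 1/4·0 + 1/4·1/4 = 3/8.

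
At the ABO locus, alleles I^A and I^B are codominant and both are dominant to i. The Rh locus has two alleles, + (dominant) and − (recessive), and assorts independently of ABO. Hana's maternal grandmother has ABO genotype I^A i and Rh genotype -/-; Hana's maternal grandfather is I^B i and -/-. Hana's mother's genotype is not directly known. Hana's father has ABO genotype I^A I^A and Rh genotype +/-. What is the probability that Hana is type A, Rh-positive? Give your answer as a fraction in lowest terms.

3/8

Hana's mother's ABO genotype from I^A i × I^B i: 1/4 I^A I^B, 1/4 I^A i, 1/4 I^B i, 1/4 i i.
Crossing each possibility with the father I^A I^A and summing P(type A): 1/4·1/2 + 1/4·1 + 1/4·1/2 + 1/4·1 = 3/4.
Similarly for Rh via the mother's Rh distribution: P(Rh+) = 1/2.
Independent loci: 3/4 × 1/2 = 3/8.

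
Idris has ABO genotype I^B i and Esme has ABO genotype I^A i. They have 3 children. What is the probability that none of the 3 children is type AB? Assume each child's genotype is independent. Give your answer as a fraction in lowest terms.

27/64

ABO cross I^B i × I^A i → 1/4 O, 1/4 A, 1/4 B, 1/4 AB.
So P(type AB) = 1/4 per child.
P(not type AB) = 3/4 for one child; (3/4)^3 = 27/64.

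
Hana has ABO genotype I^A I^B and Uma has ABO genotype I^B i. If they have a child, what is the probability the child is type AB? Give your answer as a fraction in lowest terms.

1/4

ABO cross I^A I^B × I^B i → offspring phenotypes: 1/4 A, 1/2 B, 1/4 AB.
So P(type AB) = 1/4.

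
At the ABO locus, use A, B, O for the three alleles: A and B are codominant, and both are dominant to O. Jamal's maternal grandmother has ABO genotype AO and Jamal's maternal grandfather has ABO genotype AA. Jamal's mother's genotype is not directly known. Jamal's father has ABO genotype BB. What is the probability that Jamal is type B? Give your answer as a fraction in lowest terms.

Jamal's mother's ABO genotype from AO × AA: 1/2 AA, 1/2 AO.
Crossing each possibility with the father BB and summing P(type B): 1/2·0 + 1/2·1/2 = 1/4.

1/4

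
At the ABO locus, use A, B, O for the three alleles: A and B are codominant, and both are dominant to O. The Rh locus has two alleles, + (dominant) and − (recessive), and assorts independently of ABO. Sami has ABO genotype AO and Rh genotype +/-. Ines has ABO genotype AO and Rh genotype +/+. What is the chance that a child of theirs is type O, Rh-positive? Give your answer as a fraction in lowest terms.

ABO cross AO × AO → offspring phenotypes: 1/4 O, 3/4 A.
Rh cross +/- × +/+ → 1 Rh+.
Independent loci: P(type O, Rh-positive) = 1/4 × 1 = 1/4.

1/4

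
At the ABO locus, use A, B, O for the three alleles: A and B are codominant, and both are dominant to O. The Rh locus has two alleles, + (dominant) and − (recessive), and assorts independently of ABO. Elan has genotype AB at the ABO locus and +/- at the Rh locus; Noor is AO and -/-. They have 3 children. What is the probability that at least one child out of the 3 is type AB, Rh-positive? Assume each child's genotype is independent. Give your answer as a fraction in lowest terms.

ABO cross AB × AO → 1/2 A, 1/4 B, 1/4 AB.
Rh cross +/- × -/- → 1/2 Rh+, 1/2 Rh-; so P(type AB, Rh-positive) = 1/4 × 1/2 = 1/8 per child.
P(none) = (7/8)^3 = 343/512; P(at least one) = 1 − 343/512 = 169/512.

169/512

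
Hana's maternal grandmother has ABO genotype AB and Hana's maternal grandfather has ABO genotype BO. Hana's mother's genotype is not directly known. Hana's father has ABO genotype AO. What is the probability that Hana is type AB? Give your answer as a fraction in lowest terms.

Hana's mother's ABO genotype from AB × BO: 1/4 AB, 1/4 AO, 1/4 BB, 1/4 BO.
Crossing each possibility with the father AO and summing P(type AB): 1/4·1/4 + 1/4·0 + 1/4·1/2 + 1/4·1/4 = 1/4.

1/4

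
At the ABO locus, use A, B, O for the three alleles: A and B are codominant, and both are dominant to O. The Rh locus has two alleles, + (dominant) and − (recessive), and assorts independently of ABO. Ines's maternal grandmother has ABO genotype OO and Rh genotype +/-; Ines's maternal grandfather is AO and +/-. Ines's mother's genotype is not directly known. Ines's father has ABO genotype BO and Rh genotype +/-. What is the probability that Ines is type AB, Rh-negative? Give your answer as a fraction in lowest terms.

1/32

Ines's mother's ABO genotype from OO × AO: 1/2 AO, 1/2 OO.
Crossing each possibility with the father BO and summing P(type AB): 1/2·1/4 + 1/2·0 = 1/8.
Similarly for Rh via the mother's Rh distribution: P(Rh-) = 1/4.
Independent loci: 1/8 × 1/4 = 1/32.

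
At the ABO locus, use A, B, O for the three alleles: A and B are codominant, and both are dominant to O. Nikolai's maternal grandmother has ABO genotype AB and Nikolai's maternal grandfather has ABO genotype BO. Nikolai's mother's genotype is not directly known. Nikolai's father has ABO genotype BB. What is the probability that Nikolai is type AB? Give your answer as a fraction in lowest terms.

Nikolai's mother's ABO genotype from AB × BO: 1/4 AB, 1/4 AO, 1/4 BB, 1/4 BO.
Crossing each possibility with the father BB and summing P(type AB): 1/4·1/2 + 1/4·1/2 + 1/4·0 + 1/4·0 = 1/4.

1/4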